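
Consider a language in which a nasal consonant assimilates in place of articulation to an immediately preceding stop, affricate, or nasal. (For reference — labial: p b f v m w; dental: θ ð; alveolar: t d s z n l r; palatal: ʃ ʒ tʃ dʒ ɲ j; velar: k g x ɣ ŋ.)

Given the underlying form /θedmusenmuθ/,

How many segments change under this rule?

2

/m/ after /d/ (alveolar) → [n]
/m/ after /n/ (alveolar) → [n]
2 segments change.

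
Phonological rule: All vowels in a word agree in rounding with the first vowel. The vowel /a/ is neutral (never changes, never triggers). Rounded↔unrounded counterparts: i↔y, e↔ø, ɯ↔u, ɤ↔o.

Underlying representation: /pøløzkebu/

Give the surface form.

[pøløzkøbu]

/e/ harmonizes with /ø/ ([+round]) → [ø]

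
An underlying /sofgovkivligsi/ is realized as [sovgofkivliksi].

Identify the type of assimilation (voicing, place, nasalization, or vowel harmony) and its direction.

voicing assimilation, regressive

/f/→[v] /v/→[f] /g/→[k].
Each target copies a feature from the following segment, so the direction is regressive.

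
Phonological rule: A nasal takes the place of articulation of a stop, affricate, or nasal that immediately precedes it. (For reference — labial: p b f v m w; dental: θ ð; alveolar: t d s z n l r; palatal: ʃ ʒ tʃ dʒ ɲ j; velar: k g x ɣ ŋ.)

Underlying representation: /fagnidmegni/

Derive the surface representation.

/n/ after /g/ (velar) → [ŋ]
/m/ after /d/ (alveolar) → [n]
/n/ after /g/ (velar) → [ŋ]

[fagŋidnegŋi]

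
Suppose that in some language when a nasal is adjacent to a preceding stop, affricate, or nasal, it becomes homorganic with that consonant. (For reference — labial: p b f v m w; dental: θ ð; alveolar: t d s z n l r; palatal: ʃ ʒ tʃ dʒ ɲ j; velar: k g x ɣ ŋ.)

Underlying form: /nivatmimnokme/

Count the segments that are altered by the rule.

3

/m/ after /t/ (alveolar) → [n]
/n/ after /m/ (labial) → [m]
/m/ after /k/ (velar) → [ŋ]
3 segments change.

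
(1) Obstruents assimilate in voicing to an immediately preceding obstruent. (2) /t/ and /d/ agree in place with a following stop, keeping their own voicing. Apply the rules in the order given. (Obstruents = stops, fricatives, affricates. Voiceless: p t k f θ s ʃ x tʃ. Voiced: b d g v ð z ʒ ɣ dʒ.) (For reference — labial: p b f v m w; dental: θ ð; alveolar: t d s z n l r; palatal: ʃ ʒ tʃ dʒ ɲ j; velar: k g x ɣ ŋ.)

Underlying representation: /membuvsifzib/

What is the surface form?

Rule 1: /s/ after /v/ (voiced) → [z]
Rule 1: /z/ after /f/ (voiceless) → [s]
After rule 1: membuvzifsib
Rule 2: no segment meets the rule's conditions; no change.

[membuvzifsib]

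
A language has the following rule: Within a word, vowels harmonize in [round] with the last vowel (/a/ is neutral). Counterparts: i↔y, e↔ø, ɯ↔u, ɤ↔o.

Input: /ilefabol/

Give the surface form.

[yløfabol]

/i/ harmonizes with /o/ ([+round]) → [y]
/e/ harmonizes with /o/ ([+round]) → [ø]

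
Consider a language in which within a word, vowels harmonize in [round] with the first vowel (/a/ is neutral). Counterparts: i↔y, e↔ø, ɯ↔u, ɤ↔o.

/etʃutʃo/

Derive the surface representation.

/u/ harmonizes with /e/ ([-round]) → [ɯ]
/o/ harmonizes with /e/ ([-round]) → [ɤ]

[etʃɯtʃɤ]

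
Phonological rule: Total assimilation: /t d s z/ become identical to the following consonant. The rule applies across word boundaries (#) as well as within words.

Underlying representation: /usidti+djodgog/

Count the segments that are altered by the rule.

3

/d/ before /t/ → [t] (total assimilation)
/d/ before /j/ → [j] (total assimilation)
/d/ before /g/ → [g] (total assimilation)
3 segments change.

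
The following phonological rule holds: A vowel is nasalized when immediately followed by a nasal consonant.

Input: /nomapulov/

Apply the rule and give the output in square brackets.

/o/ before nasal /m/ → [õ]

[nõmapulov]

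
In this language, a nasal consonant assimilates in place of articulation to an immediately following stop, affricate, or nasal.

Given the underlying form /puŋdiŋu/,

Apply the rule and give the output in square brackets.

/ŋ/ before /d/ (alveolar) → [n]

[pundiŋu]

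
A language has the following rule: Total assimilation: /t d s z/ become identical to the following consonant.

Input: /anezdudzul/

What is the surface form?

/z/ before /d/ → [d] (total assimilation)
/d/ before /z/ → [z] (total assimilation)

[anedduzzul]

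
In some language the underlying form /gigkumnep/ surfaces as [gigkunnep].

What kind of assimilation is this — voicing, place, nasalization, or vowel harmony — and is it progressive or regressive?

place assimilation, regressive

/m/→[n].
Each target copies a feature from the following segment, so the direction is regressive.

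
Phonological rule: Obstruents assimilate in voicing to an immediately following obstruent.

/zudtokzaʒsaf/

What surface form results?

[zuttogzaʃsaf]

/d/ before /t/ (voiceless) → [t]
/k/ before /z/ (voiced) → [g]
/ʒ/ before /s/ (voiceless) → [ʃ]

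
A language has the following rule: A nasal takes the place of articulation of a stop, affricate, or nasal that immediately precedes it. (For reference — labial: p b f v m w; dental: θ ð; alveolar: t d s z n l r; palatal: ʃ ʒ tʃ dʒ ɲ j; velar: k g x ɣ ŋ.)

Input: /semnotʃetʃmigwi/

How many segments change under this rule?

/n/ after /m/ (labial) → [m]
/m/ after /tʃ/ (palatal) → [ɲ]
2 segments change.

2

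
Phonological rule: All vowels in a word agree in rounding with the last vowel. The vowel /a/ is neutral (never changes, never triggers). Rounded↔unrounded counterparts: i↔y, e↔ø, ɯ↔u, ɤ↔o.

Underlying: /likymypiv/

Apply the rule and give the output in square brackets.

/y/ harmonizes with /i/ ([-round]) → [i]
/y/ harmonizes with /i/ ([-round]) → [i]

[likimipiv]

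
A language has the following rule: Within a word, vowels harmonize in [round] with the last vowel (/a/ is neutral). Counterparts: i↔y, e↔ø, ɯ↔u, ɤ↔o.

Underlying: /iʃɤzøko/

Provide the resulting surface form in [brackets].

[yʃozøko]

/i/ harmonizes with /o/ ([+round]) → [y]
/ɤ/ harmonizes with /o/ ([+round]) → [o]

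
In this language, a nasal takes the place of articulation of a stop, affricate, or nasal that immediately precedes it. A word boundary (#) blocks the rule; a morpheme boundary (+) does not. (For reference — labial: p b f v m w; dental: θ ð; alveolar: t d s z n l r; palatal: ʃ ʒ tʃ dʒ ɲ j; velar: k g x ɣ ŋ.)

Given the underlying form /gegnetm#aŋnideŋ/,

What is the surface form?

/n/ after /g/ (velar) → [ŋ]
/m/ after /t/ (alveolar) → [n]
/n/ after /ŋ/ (velar) → [ŋ]

[gegŋetn#aŋŋideŋ]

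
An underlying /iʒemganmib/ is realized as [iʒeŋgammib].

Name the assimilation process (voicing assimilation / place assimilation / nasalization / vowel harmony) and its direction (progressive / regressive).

place assimilation, regressive

/m/→[ŋ] /n/→[m].
Each target copies a feature from the following segment, so the direction is regressive.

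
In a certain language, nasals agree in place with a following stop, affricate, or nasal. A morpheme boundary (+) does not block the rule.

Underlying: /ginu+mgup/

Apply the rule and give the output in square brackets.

[ginu+ŋgup]

/m/ before /g/ (velar) → [ŋ]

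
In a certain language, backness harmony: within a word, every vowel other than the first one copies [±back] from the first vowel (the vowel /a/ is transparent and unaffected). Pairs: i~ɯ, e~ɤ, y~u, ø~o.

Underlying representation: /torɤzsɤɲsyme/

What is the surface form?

/y/ harmonizes with /o/ ([+back]) → [u]
/e/ harmonizes with /o/ ([+back]) → [ɤ]

[torɤzsɤɲsumɤ]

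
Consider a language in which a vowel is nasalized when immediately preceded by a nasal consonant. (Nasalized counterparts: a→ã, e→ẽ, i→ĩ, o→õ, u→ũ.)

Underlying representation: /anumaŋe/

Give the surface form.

/u/ after nasal /n/ → [ũ]
/a/ after nasal /m/ → [ã]
/e/ after nasal /ŋ/ → [ẽ]

[anũmãŋẽ]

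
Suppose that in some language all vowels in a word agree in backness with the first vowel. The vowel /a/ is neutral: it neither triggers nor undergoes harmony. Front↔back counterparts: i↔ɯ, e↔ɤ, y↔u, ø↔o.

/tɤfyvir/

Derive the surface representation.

/y/ harmonizes with /ɤ/ ([+back]) → [u]
/i/ harmonizes with /ɤ/ ([+back]) → [ɯ]

[tɤfuvɯr]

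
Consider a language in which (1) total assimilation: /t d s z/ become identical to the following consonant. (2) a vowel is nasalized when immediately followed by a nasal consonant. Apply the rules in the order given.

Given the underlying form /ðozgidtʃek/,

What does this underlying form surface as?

Rule 1: /z/ before /g/ → [g] (total assimilation)
Rule 1: /d/ before /tʃ/ → [tʃ] (total assimilation)
After rule 1: ðoggitʃtʃek
Rule 2: no segment meets the rule's conditions; no change.

[ðoggitʃtʃek]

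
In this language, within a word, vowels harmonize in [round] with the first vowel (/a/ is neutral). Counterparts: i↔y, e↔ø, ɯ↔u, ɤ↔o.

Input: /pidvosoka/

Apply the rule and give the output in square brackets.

/o/ harmonizes with /i/ ([-round]) → [ɤ]
/o/ harmonizes with /i/ ([-round]) → [ɤ]

[pidvɤsɤka]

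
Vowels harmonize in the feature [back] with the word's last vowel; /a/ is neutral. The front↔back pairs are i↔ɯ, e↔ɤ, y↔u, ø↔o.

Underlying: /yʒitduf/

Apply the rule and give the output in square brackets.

/y/ harmonizes with /u/ ([+back]) → [u]
/i/ harmonizes with /u/ ([+back]) → [ɯ]

[uʒɯtduf]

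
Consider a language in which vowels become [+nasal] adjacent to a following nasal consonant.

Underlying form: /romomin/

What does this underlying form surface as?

[rõmõmĩn]

/o/ before nasal /m/ → [õ]
/o/ before nasal /m/ → [õ]
/i/ before nasal /n/ → [ĩ]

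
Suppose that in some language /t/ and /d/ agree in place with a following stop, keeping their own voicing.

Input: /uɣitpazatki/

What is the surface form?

/t/ before /p/ (labial) → [p]
/t/ before /k/ (velar) → [k]

[uɣippazakki]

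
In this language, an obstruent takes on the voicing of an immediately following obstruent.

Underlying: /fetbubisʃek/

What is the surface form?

/t/ before /b/ (voiced) → [d]

[fedbubisʃek]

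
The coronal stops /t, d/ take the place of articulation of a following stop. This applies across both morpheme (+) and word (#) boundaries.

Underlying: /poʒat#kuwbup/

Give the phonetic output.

[poʒak#kuwbup]

/t/ before /k/ (velar) → [k]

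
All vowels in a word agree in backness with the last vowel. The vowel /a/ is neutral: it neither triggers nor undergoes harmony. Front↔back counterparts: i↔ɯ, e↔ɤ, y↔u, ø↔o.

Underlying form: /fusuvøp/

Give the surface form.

/u/ harmonizes with /ø/ ([-back]) → [y]
/u/ harmonizes with /ø/ ([-back]) → [y]

[fysyvøp]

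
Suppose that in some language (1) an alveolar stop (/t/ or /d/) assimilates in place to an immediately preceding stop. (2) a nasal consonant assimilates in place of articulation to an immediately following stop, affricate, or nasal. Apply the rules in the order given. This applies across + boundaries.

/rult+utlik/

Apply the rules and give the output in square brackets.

Rule 1: no segment meets the rule's conditions; no change.
After rule 1: rult+utlik
Rule 2: no segment meets the rule's conditions; no change.

[rult+utlik]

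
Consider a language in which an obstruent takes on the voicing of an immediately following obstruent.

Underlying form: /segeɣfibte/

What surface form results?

/ɣ/ before /f/ (voiceless) → [x]
/b/ before /t/ (voiceless) → [p]

[segexfipte]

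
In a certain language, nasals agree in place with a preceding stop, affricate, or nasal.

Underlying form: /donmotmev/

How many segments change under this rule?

2

/m/ after /n/ (alveolar) → [n]
/m/ after /t/ (alveolar) → [n]
2 segments change.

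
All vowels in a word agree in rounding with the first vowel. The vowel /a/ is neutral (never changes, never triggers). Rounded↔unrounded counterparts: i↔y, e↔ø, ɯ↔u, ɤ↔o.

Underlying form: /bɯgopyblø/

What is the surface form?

/o/ harmonizes with /ɯ/ ([-round]) → [ɤ]
/y/ harmonizes with /ɯ/ ([-round]) → [i]
/ø/ harmonizes with /ɯ/ ([-round]) → [e]

[bɯgɤpible]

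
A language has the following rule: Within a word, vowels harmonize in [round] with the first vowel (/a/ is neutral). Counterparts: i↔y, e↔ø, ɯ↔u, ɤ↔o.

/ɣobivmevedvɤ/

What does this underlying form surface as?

[ɣobyvmøvødvo]

/i/ harmonizes with /o/ ([+round]) → [y]
/e/ harmonizes with /o/ ([+round]) → [ø]
/e/ harmonizes with /o/ ([+round]) → [ø]
/ɤ/ harmonizes with /o/ ([+round]) → [o]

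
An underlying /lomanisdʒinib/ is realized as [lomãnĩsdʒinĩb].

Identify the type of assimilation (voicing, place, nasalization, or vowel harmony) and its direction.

/a/→[ã] /i/→[ĩ] /i/→[ĩ].
Each target copies a feature from the preceding segment, so the direction is progressive.

nasalization, progressive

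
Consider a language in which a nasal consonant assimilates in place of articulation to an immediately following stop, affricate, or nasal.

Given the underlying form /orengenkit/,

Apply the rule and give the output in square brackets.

[oreŋgeŋkit]

/n/ before /g/ (velar) → [ŋ]
/n/ before /k/ (velar) → [ŋ]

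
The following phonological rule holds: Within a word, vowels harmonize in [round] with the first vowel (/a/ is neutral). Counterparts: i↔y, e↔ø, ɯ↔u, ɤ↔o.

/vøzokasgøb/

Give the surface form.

no segment meets the rule's conditions; no change.

[vøzokasgøb]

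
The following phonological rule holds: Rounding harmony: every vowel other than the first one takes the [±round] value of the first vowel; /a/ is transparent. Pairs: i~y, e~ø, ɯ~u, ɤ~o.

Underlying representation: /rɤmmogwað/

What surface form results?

[rɤmmɤgwað]

/o/ harmonizes with /ɤ/ ([-round]) → [ɤ]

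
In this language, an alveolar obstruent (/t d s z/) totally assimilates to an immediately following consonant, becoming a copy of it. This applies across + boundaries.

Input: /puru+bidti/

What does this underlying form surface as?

[puru+bitti]

/d/ before /t/ → [t] (total assimilation)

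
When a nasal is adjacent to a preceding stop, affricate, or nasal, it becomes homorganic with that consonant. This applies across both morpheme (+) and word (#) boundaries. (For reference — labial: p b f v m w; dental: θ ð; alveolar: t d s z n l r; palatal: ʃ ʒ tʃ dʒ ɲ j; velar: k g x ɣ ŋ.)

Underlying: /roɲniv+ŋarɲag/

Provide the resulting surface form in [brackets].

[roɲɲiv+ŋarɲag]

/n/ after /ɲ/ (palatal) → [ɲ]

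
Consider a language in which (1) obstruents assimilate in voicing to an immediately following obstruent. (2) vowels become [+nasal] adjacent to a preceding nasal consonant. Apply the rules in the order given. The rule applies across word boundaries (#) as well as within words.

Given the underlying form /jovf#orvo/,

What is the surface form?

[joff#orvo]

Rule 1: /v/ before /f/ (voiceless) → [f]
After rule 1: joff#orvo
Rule 2: no segment meets the rule's conditions; no change.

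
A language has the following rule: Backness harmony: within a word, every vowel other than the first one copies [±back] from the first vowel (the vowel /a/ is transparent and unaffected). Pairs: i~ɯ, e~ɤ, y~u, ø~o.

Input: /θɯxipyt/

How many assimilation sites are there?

/i/ harmonizes with /ɯ/ ([+back]) → [ɯ]
/y/ harmonizes with /ɯ/ ([+back]) → [u]
2 segments change.

2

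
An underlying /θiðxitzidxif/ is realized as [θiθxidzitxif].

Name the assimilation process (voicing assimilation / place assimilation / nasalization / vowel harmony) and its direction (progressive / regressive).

voicing assimilation, regressive

/ð/→[θ] /t/→[d] /d/→[t].
Each target copies a feature from the following segment, so the direction is regressive.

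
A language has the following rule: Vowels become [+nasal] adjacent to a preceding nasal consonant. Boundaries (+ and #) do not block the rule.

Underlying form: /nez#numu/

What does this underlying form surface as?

[nẽz#nũmũ]

/e/ after nasal /n/ → [ẽ]
/u/ after nasal /n/ → [ũ]
/u/ after nasal /m/ → [ũ]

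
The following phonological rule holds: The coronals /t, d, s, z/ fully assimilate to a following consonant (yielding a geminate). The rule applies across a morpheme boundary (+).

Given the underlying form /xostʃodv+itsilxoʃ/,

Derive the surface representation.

/s/ before /tʃ/ → [tʃ] (total assimilation)
/d/ before /v/ → [v] (total assimilation)
/t/ before /s/ → [s] (total assimilation)

[xotʃtʃovv+issilxoʃ]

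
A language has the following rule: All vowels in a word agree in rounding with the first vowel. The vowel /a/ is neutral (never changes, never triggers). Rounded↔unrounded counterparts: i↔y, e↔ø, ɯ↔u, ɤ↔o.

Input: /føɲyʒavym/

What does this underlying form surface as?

[føɲyʒavym]

no segment meets the rule's conditions; no change.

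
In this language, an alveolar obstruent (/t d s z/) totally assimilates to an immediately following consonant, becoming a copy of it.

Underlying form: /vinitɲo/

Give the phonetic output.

[viniɲɲo]

/t/ before /ɲ/ → [ɲ] (total assimilation)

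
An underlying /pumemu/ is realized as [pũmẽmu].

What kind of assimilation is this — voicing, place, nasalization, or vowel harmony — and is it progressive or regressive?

/u/→[ũ] /e/→[ẽ].
Each target copies a feature from the following segment, so the direction is regressive.

nasalization, regressive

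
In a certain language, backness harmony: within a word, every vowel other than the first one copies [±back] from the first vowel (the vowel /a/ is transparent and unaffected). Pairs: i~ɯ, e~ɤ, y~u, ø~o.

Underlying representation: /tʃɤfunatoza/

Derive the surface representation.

no segment meets the rule's conditions; no change.

[tʃɤfunatoza]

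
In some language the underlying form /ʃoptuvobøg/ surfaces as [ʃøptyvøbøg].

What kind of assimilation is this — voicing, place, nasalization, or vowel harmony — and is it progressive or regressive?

vowel harmony, regressive

/o/→[ø] /u/→[y] /o/→[ø].
Vowels agree with the last vowel, so the harmony is regressive.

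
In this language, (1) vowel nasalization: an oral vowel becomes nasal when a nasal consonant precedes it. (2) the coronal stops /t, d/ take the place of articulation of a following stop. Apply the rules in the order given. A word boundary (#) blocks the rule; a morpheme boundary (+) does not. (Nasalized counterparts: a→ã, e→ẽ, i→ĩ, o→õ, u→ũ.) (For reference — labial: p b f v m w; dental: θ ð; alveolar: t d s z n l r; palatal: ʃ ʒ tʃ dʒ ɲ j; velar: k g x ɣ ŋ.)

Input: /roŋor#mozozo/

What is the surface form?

Rule 1: /o/ after nasal /ŋ/ → [õ]
Rule 1: /o/ after nasal /m/ → [õ]
After rule 1: roŋõr#mõzozo
Rule 2: no segment meets the rule's conditions; no change.

[roŋõr#mõzozo]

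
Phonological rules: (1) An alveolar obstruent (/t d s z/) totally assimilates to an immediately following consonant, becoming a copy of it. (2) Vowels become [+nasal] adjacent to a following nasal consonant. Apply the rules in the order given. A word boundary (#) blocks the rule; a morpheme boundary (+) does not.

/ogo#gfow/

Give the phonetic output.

[ogo#gfow]

Rule 1: no segment meets the rule's conditions; no change.
After rule 1: ogo#gfow
Rule 2: no segment meets the rule's conditions; no change.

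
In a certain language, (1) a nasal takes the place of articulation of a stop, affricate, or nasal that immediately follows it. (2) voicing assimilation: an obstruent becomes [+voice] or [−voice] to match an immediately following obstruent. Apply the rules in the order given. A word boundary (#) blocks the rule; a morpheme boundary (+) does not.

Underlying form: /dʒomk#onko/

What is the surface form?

Rule 1: /m/ before /k/ (velar) → [ŋ]
Rule 1: /n/ before /k/ (velar) → [ŋ]
After rule 1: dʒoŋk#oŋko
Rule 2: no segment meets the rule's conditions; no change.

[dʒoŋk#oŋko]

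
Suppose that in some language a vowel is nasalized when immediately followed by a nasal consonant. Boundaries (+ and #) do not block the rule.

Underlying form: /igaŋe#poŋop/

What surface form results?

/a/ before nasal /ŋ/ → [ã]
/o/ before nasal /ŋ/ → [õ]

[igãŋe#põŋop]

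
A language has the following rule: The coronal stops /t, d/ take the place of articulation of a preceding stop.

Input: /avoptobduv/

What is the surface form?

/t/ after /p/ (labial) → [p]
/d/ after /b/ (labial) → [b]

[avoppobbuv]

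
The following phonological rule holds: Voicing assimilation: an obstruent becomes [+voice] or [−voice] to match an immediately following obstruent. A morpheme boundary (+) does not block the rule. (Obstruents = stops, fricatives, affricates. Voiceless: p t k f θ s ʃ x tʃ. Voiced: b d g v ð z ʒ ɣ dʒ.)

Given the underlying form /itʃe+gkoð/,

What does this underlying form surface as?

/g/ before /k/ (voiceless) → [k]

[itʃe+kkoð]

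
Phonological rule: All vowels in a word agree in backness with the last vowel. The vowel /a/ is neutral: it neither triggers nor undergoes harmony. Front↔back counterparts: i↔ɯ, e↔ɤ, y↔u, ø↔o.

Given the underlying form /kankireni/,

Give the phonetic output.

[kankireni]

no segment meets the rule's conditions; no change.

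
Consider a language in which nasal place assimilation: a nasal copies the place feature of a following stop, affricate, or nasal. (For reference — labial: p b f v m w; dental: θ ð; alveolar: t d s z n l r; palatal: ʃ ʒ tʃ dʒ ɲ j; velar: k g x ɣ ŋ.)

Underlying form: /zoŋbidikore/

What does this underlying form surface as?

[zombidikore]

/ŋ/ before /b/ (labial) → [m]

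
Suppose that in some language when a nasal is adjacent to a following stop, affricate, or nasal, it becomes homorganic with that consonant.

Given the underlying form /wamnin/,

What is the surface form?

/m/ before /n/ (alveolar) → [n]

[wannin]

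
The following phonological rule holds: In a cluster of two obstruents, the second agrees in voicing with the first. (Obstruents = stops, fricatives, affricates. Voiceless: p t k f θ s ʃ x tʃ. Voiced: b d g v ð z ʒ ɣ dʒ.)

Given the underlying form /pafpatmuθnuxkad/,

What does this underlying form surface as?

[pafpatmuθnuxkad]

no segment meets the rule's conditions; no change.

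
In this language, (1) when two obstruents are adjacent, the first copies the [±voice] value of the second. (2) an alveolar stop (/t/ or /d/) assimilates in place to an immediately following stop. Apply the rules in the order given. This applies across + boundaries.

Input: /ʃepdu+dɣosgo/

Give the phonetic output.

[ʃebdu+dɣozgo]

Rule 1: /p/ before /d/ (voiced) → [b]
Rule 1: /s/ before /g/ (voiced) → [z]
After rule 1: ʃebdu+dɣozgo
Rule 2: no segment meets the rule's conditions; no change.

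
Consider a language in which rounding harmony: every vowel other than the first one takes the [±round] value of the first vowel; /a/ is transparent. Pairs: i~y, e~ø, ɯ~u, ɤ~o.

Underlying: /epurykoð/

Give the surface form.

/u/ harmonizes with /e/ ([-round]) → [ɯ]
/y/ harmonizes with /e/ ([-round]) → [i]
/o/ harmonizes with /e/ ([-round]) → [ɤ]

[epɯrikɤð]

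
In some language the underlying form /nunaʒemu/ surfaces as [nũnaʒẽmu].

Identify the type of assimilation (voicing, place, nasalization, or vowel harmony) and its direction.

nasalization, regressive

/u/→[ũ] /e/→[ẽ].
Each target copies a feature from the following segment, so the direction is regressive.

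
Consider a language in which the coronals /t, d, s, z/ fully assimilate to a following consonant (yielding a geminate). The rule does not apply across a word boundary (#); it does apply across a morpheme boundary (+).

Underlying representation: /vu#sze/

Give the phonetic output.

/s/ before /z/ → [z] (total assimilation)

[vu#zze]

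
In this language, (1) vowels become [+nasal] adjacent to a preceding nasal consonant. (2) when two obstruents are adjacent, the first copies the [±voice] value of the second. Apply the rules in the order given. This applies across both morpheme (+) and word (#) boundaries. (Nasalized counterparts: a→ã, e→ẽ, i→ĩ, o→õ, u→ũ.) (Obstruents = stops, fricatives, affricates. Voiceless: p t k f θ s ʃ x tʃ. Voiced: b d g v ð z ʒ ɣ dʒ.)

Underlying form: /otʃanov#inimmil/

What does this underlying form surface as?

Rule 1: /o/ after nasal /n/ → [õ]
Rule 1: /i/ after nasal /n/ → [ĩ]
Rule 1: /i/ after nasal /m/ → [ĩ]
After rule 1: otʃanõv#inĩmmĩl
Rule 2: no segment meets the rule's conditions; no change.

[otʃanõv#inĩmmĩl]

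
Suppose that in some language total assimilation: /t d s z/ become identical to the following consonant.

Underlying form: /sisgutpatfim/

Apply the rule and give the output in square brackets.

[sigguppaffim]

/s/ before /g/ → [g] (total assimilation)
/t/ before /p/ → [p] (total assimilation)
/t/ before /f/ → [f] (total assimilation)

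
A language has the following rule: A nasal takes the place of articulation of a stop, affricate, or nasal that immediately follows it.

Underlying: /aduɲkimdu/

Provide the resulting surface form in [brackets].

[aduŋkindu]

/ɲ/ before /k/ (velar) → [ŋ]
/m/ before /d/ (alveolar) → [n]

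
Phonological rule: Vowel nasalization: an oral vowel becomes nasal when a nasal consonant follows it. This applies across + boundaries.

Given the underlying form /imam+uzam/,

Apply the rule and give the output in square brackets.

[ĩmãm+uzãm]

/i/ before nasal /m/ → [ĩ]
/a/ before nasal /m/ → [ã]
/a/ before nasal /m/ → [ã]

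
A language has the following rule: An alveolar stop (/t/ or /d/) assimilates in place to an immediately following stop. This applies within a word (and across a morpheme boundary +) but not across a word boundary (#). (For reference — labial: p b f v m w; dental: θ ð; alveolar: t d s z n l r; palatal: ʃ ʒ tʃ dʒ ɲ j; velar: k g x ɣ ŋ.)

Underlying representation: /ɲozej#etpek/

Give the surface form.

[ɲozej#eppek]

/t/ before /p/ (labial) → [p]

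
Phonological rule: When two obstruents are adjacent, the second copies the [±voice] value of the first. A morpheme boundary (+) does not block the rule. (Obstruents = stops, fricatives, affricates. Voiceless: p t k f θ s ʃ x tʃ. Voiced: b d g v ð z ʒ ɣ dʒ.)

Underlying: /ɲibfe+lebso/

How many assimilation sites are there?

/f/ after /b/ (voiced) → [v]
/s/ after /b/ (voiced) → [z]
2 segments change.

2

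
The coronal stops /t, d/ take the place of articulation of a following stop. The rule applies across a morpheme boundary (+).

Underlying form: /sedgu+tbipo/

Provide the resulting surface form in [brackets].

/d/ before /g/ (velar) → [g]
/t/ before /b/ (labial) → [p]

[seggu+pbipo]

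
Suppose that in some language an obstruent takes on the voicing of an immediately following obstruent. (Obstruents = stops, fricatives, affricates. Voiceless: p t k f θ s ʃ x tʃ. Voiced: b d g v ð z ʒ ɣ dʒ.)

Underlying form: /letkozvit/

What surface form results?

no segment meets the rule's conditions; no change.

[letkozvit]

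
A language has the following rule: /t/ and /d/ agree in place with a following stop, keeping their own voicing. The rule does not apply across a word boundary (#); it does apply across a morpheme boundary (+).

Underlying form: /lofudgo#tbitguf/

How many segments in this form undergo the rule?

/d/ before /g/ (velar) → [g]
/t/ before /b/ (labial) → [p]
/t/ before /g/ (velar) → [k]
3 segments change.

3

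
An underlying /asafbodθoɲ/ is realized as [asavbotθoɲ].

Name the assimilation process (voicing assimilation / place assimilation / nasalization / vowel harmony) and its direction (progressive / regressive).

/f/→[v] /d/→[t].
Each target copies a feature from the following segment, so the direction is regressive.

voicing assimilation, regressive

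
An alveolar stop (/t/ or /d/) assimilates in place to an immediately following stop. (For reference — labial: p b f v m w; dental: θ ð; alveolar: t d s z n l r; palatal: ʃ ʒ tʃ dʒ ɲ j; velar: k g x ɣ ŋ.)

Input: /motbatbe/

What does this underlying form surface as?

[mopbapbe]

/t/ before /b/ (labial) → [p]
/t/ before /b/ (labial) → [p]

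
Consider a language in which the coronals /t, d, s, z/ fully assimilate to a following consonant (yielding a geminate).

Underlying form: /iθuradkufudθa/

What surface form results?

/d/ before /k/ → [k] (total assimilation)
/d/ before /θ/ → [θ] (total assimilation)

[iθurakkufuθθa]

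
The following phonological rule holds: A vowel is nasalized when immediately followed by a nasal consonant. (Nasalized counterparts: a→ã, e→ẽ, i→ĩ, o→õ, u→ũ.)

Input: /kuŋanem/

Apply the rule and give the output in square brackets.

/u/ before nasal /ŋ/ → [ũ]
/a/ before nasal /n/ → [ã]
/e/ before nasal /m/ → [ẽ]

[kũŋãnẽm]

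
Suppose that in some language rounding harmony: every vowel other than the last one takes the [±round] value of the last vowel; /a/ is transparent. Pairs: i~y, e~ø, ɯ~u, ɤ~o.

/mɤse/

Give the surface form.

[mɤse]

no segment meets the rule's conditions; no change.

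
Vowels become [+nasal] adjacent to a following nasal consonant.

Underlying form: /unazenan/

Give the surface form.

[ũnazẽnãn]

/u/ before nasal /n/ → [ũ]
/e/ before nasal /n/ → [ẽ]
/a/ before nasal /n/ → [ã]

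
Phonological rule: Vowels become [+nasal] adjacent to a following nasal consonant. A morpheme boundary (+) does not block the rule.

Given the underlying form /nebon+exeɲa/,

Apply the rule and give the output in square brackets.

/o/ before nasal /n/ → [õ]
/e/ before nasal /ɲ/ → [ẽ]

[nebõn+exẽɲa]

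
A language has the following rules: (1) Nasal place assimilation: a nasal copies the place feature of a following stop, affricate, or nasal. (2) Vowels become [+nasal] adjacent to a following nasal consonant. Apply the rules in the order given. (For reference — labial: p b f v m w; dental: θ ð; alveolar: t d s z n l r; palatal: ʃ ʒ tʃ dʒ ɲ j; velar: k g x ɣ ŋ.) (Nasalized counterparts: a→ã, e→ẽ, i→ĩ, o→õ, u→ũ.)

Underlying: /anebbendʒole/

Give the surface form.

[ãnebbẽɲdʒole]

Rule 1: /n/ before /dʒ/ (palatal) → [ɲ]
After rule 1: anebbeɲdʒole
Rule 2: /a/ before nasal /n/ → [ã]
Rule 2: /e/ before nasal /ɲ/ → [ẽ]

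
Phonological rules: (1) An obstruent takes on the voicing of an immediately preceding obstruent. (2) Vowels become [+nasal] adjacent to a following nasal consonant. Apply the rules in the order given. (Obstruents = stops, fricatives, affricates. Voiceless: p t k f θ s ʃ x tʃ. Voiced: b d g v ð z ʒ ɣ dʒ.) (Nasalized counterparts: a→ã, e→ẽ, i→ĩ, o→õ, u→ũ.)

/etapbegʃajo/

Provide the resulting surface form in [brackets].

[etappegʒajo]

Rule 1: /b/ after /p/ (voiceless) → [p]
Rule 1: /ʃ/ after /g/ (voiced) → [ʒ]
After rule 1: etappegʒajo
Rule 2: no segment meets the rule's conditions; no change.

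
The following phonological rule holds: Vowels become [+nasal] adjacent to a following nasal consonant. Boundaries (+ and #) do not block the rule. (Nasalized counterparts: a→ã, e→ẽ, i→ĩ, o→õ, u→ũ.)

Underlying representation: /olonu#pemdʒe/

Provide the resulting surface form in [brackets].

/o/ before nasal /n/ → [õ]
/e/ before nasal /m/ → [ẽ]

[olõnu#pẽmdʒe]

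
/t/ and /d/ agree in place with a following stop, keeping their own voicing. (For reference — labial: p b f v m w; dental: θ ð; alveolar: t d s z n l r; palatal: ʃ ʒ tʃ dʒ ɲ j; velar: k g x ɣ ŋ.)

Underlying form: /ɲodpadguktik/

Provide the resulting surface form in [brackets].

/d/ before /p/ (labial) → [b]
/d/ before /g/ (velar) → [g]

[ɲobpagguktik]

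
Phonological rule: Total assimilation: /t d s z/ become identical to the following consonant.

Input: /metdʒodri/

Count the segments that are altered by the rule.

2

/t/ before /dʒ/ → [dʒ] (total assimilation)
/d/ before /r/ → [r] (total assimilation)
2 segments change.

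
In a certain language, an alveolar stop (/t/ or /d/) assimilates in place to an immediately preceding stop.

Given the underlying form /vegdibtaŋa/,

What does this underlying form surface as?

/d/ after /g/ (velar) → [g]
/t/ after /b/ (labial) → [p]

[veggibpaŋa]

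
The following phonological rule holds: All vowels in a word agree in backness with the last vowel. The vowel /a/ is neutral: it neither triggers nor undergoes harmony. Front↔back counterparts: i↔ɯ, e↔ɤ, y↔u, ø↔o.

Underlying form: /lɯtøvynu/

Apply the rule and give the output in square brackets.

/ø/ harmonizes with /u/ ([+back]) → [o]
/y/ harmonizes with /u/ ([+back]) → [u]

[lɯtovunu]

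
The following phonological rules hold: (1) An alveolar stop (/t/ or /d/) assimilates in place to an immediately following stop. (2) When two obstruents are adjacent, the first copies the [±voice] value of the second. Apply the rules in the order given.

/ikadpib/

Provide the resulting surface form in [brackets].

[ikappib]

Rule 1: /d/ before /p/ (labial) → [b]
After rule 1: ikabpib
Rule 2: /b/ before /p/ (voiceless) → [p]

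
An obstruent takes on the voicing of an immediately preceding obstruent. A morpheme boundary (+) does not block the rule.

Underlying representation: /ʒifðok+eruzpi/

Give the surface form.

/ð/ after /f/ (voiceless) → [θ]
/p/ after /z/ (voiced) → [b]

[ʒifθok+eruzbi]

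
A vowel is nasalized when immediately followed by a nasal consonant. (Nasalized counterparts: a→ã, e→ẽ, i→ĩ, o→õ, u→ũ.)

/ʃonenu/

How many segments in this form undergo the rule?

/o/ before nasal /n/ → [õ]
/e/ before nasal /n/ → [ẽ]
2 segments change.

2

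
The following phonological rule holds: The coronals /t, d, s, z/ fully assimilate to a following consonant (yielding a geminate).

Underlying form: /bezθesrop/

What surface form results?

/z/ before /θ/ → [θ] (total assimilation)
/s/ before /r/ → [r] (total assimilation)

[beθθerrop]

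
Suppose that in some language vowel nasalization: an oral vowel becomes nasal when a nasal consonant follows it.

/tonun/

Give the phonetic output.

/o/ before nasal /n/ → [õ]
/u/ before nasal /n/ → [ũ]

[tõnũn]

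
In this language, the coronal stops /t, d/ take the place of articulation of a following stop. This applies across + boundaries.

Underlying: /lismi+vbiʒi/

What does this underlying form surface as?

[lismi+vbiʒi]

no segment meets the rule's conditions; no change.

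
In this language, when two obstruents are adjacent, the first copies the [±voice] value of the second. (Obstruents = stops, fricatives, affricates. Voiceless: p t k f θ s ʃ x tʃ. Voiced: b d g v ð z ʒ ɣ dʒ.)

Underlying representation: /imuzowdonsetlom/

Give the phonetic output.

no segment meets the rule's conditions; no change.

[imuzowdonsetlom]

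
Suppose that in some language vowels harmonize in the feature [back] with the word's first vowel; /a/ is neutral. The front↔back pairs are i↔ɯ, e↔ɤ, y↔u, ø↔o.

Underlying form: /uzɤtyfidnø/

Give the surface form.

[uzɤtufɯdno]

/y/ harmonizes with /u/ ([+back]) → [u]
/i/ harmonizes with /u/ ([+back]) → [ɯ]
/ø/ harmonizes with /u/ ([+back]) → [o]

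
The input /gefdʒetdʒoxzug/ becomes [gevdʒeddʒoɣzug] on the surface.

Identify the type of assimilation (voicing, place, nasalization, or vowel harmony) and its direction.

voicing assimilation, regressive

/f/→[v] /t/→[d] /x/→[ɣ].
Each target copies a feature from the following segment, so the direction is regressive.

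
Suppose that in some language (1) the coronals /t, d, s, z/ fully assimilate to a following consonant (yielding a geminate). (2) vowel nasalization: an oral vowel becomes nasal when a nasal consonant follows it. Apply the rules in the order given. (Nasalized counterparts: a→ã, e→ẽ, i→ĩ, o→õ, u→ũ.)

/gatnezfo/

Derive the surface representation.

Rule 1: /t/ before /n/ → [n] (total assimilation)
Rule 1: /z/ before /f/ → [f] (total assimilation)
After rule 1: ganneffo
Rule 2: /a/ before nasal /n/ → [ã]

[gãnneffo]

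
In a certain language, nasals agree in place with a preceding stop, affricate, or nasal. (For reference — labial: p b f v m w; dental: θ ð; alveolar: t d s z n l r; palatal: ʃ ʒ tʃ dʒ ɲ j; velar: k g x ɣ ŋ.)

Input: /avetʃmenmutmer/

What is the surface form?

/m/ after /tʃ/ (palatal) → [ɲ]
/m/ after /n/ (alveolar) → [n]
/m/ after /t/ (alveolar) → [n]

[avetʃɲennutner]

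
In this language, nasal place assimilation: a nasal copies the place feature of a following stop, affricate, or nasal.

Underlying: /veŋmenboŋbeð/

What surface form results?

[vemmembombeð]

/ŋ/ before /m/ (labial) → [m]
/n/ before /b/ (labial) → [m]
/ŋ/ before /b/ (labial) → [m]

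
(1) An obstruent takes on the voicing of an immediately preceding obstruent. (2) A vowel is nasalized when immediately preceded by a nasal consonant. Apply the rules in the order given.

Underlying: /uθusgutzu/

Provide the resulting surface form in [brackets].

[uθuskutsu]

Rule 1: /g/ after /s/ (voiceless) → [k]
Rule 1: /z/ after /t/ (voiceless) → [s]
After rule 1: uθuskutsu
Rule 2: no segment meets the rule's conditions; no change.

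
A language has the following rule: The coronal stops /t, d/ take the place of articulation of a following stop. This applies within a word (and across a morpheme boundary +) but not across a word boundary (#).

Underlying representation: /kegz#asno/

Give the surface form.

[kegz#asno]

no segment meets the rule's conditions; no change.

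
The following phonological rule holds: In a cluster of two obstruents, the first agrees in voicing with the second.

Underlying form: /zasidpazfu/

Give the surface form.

[zasitpasfu]

/d/ before /p/ (voiceless) → [t]
/z/ before /f/ (voiceless) → [s]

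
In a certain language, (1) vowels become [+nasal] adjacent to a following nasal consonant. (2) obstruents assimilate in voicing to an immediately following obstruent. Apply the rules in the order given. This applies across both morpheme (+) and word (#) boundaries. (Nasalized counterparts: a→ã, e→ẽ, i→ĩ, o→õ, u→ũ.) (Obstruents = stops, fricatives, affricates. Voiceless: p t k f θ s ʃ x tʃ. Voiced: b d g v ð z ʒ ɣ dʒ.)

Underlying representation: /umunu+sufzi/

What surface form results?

Rule 1: /u/ before nasal /m/ → [ũ]
Rule 1: /u/ before nasal /n/ → [ũ]
After rule 1: ũmũnu+sufzi
Rule 2: /f/ before /z/ (voiced) → [v]

[ũmũnu+suvzi]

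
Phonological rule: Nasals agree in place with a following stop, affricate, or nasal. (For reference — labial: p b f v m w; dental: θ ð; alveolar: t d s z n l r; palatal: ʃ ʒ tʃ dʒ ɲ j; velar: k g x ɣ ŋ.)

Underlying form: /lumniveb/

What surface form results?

/m/ before /n/ (alveolar) → [n]

[lunniveb]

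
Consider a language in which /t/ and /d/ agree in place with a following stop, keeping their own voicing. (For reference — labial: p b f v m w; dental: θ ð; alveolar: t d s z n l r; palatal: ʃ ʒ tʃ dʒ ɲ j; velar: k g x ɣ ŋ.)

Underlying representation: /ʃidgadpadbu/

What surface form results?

/d/ before /g/ (velar) → [g]
/d/ before /p/ (labial) → [b]
/d/ before /b/ (labial) → [b]

[ʃiggabpabbu]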